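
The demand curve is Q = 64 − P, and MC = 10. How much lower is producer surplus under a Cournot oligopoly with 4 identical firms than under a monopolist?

Inverting demand: P = 64 − Q.
A monopolist chooses Q where MR = MC. MR = 64 − 2Q; setting this equal to 10 gives Q = 27 and P = 37.
PS = (37 − 10)·27 = 729.
In a 4-firm Cournot equilibrium, symmetry and the first-order condition give q = (64 − 10)/(5) = 10.8. So Q = 43.2 and P = 20.8.
PS = (20.8 − 10)·43.2 = 466.56.
Change in producer surplus: 466.56 − 729 = −262.44.

PS falls by 262.44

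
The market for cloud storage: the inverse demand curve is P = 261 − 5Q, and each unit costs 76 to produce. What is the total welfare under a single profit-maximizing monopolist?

A monopolist chooses Q where MR = MC. MR = 261 − 10Q; setting this equal to 76 gives Q = 18.5 and P = 168.5.
CS = ½·(261 − 168.5)·18.5 = 855.625; PS = (168.5 − 76)·18.5 = 1711.25; TS = 2566.875.

TS = 2566.875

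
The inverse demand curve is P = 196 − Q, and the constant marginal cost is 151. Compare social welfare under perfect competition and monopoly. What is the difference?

Social welfare falls by 253.125

Perfect competition: P = MC = 151, so 196 − Q = 151 and Q = 45.
CS = ½·(196 − 151)·45 = 1012.5; PS = (151 − 151)·45 = 0; TS = 1012.5.
Monopoly sets MR = MC: 196 − 2Q = 151 ⇒ Q = 22.5, P = 196 − 22.5 = 173.5.
CS = ½·(196 − 173.5)·22.5 = 253.125; PS = (173.5 − 151)·22.5 = 506.25; TS = 759.375.
Change in social welfare: 759.375 − 1012.5 = −253.125.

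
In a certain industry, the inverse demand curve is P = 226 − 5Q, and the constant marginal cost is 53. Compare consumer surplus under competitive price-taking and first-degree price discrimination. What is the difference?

CS falls by 2992.9

Competitive firms price at marginal cost: P = 53, giving Q = 34.6.
CS = ½·(226 − 53)·34.6 = 2992.9.
Under first-degree price discrimination the firm charges each unit its demand price and produces up to where P = MC, i.e. Q = 34.6. Consumer surplus is zero; producer surplus equals total surplus.
CS = 0.
Change in consumer surplus: 0 − 2992.9 = −2992.9.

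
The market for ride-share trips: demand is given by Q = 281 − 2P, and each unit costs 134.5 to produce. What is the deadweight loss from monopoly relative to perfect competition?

DWL = 9

Inverting demand: P = 140.5 − 0.5Q.
Perfect competition: P = MC = 134.5, so 140.5 − 0.5Q = 134.5 and Q = 12.
Monopoly sets MR = MC: 140.5 − Q = 134.5 ⇒ Q = 6, P = 140.5 − 0.5·6 = 137.5.
DWL is the triangle between Q = 6 and Q = 12: ½·(12 − 6)·(137.5 − 134.5) = 9.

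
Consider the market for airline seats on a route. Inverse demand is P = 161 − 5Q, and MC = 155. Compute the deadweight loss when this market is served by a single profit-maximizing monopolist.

DWL = 0.9

Competitive firms price at marginal cost: P = 155, giving Q = 1.2.
A monopolist chooses Q where MR = MC. MR = 161 − 10Q; setting this equal to 155 gives Q = 0.6 and P = 158.
DWL is the triangle between Q = 0.6 and Q = 1.2: ½·(1.2 − 0.6)·(158 − 155) = 0.9.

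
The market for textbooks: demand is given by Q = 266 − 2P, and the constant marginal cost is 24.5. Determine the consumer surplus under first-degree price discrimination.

CS = 0

Inverting demand: P = 133 − 0.5Q.
A perfectly discriminating monopolist sells every unit with P(Q) ≥ MC(Q), so output equals the competitive quantity Q = 217. Each buyer pays their reservation price, so CS = 0 and the firm captures all surplus.
CS = 0.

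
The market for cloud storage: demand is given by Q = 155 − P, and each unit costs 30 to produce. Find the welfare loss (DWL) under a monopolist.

DWL = 1953.125

Inverting demand: P = 155 − Q.
Under competition P = MC = 30, so Q = (155 − 30)/1 = 125.
A monopolist chooses Q where MR = MC. MR = 155 − 2Q; setting this equal to 30 gives Q = 62.5 and P = 92.5.
DWL is the triangle between Q = 62.5 and Q = 125: ½·(125 − 62.5)·(92.5 − 30) = 1953.125.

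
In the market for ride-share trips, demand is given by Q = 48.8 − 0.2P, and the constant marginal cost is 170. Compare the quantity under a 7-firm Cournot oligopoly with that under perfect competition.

Cournot: Q = 12.95; Competition: Q = 14.8

Inverting demand: P = 244 − 5Q.
Cournot with 7 identical firms: the symmetric best-response condition is 244 − 40q = 170. Each firm produces q = 1.85, total output Q = 12.95, price P = 179.25.
Competitive firms price at marginal cost: P = 170, giving Q = 14.8.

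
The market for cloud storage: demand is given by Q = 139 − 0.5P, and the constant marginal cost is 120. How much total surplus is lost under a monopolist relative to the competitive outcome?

Inverting demand: P = 278 − 2Q.
Perfect competition: P = MC = 120, so 278 − 2Q = 120 and Q = 79.
A monopolist chooses Q where MR = MC. MR = 278 − 4Q; setting this equal to 120 gives Q = 39.5 and P = 199.
DWL is the triangle between Q = 39.5 and Q = 79: ½·(79 − 39.5)·(199 − 120) = 1560.25.

DWL = 1560.25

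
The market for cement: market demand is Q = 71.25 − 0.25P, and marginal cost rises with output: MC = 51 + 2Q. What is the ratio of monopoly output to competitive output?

Q_m/Q_c = 0.6

Inverting demand: P = 285 − 4Q.
A monopolist chooses Q where MR = MC. MR = 285 − 8Q; setting this equal to 51 + 2Q gives Q = 23.4 and P = 191.4.
Competitive equilibrium sets price equal to marginal cost: 285 − 4Q = 51 + 2Q, so Q = 39 and P = 129.
Ratio Q_m/Q_c = 23.4/39 = 0.6.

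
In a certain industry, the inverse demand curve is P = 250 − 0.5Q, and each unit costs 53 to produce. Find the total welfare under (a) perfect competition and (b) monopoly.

Competition: TS = 38809; Monopoly: TS = 29106.75

Perfect competition: P = MC = 53, so 250 − 0.5Q = 53 and Q = 394.
CS = ½·(250 − 53)·394 = 38809; PS = (53 − 53)·394 = 0; TS = 38809.
Monopoly sets MR = MC: 250 − Q = 53 ⇒ Q = 197, P = 250 − 0.5·197 = 151.5.
CS = ½·(250 − 151.5)·197 = 9702.25; PS = (151.5 − 53)·197 = 19404.5; TS = 29106.75.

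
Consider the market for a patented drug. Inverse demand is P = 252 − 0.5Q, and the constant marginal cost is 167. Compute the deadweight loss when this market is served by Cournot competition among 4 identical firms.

DWL = 289

Competitive firms price at marginal cost: P = 167, giving Q = 170.
With 4 symmetric Cournot firms, each firm's FOC gives 252 − 2.5q = 167, so q = 34, Q = 4·34 = 136, and P = 184.
DWL is the triangle between Q = 136 and Q = 170: ½·(170 − 136)·(184 − 167) = 289.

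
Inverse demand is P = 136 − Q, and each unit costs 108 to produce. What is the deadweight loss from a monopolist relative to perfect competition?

DWL = 98

Under competition P = MC = 108, so Q = (136 − 108)/1 = 28.
Monopoly sets MR = MC: 136 − 2Q = 108 ⇒ Q = 14, P = 136 − 14 = 122.
DWL is the triangle between Q = 14 and Q = 28: ½·(28 − 14)·(122 − 108) = 98.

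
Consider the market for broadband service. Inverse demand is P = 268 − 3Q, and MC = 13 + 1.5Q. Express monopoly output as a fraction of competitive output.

Q_m/Q_c = 0.6

Monopoly sets MR = MC: 268 − 6Q = 13 + 1.5Q ⇒ Q = 34, P = 268 − 3·34 = 166.
Under competition P = MC: 268 − 3Q = 13 + 1.5Q ⇒ Q = 170/3, P = 98.
Ratio Q_m/Q_c = 34/(170/3) = 0.6.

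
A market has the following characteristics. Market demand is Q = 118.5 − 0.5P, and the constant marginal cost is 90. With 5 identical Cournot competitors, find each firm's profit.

π_i = 300.125

Inverting demand: P = 237 − 2Q.
With 5 symmetric Cournot firms, each firm's FOC gives 237 − 12q = 90, so q = 12.25, Q = 5·12.25 = 61.25, and P = 114.5.
Each firm's profit = (114.5 − 90)·12.25 = 300.125.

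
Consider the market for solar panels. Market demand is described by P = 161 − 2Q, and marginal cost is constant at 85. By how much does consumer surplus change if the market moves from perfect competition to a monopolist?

Competitive firms price at marginal cost: P = 85, giving Q = 38.
CS = ½·(161 − 85)·38 = 1444.
A monopolist chooses Q where MR = MC. MR = 161 − 4Q; setting this equal to 85 gives Q = 19 and P = 123.
CS = ½·(161 − 123)·19 = 361.
Change in consumer surplus: 361 − 1444 = −1083.

CS falls by 1083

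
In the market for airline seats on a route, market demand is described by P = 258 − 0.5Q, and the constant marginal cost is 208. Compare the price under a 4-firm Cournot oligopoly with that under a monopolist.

Cournot: P = 218; Monopoly: P = 233

Cournot with 4 identical firms: the symmetric best-response condition is 258 − 2.5q = 208. Each firm produces q = 20, total output Q = 80, price P = 218.
A monopolist chooses Q where MR = MC. MR = 258 − Q; setting this equal to 208 gives Q = 50 and P = 233.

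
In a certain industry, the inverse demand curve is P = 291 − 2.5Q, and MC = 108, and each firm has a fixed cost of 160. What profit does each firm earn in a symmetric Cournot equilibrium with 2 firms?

π_i = 1328.4

With 2 symmetric Cournot firms, each firm's FOC gives 291 − 7.5q = 108, so q = 24.4, Q = 2·24.4 = 48.8, and P = 169.
Each firm's profit = (169 − 108)·24.4 − 160 = 1328.4.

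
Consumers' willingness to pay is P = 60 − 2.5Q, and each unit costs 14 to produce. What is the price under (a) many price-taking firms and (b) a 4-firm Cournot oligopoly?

Perfect competition: P = MC = 14, so 60 − 2.5Q = 14 and Q = 18.4.
Cournot with 4 identical firms: the symmetric best-response condition is 60 − 12.5q = 14. Each firm produces q = 3.68, total output Q = 14.72, price P = 23.2.

Competition: P = 14; Cournot: P = 23.2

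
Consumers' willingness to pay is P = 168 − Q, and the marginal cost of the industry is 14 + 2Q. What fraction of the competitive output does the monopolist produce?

Q_m/Q_c = 0.75

The monopolist equates marginal revenue to marginal cost: 168 − 2Q = 14 + 2Q, so Q = 38.5. From demand, P = 129.5.
Under competition P = MC: 168 − Q = 14 + 2Q ⇒ Q = 154/3, P = 350/3.
Ratio Q_m/Q_c = 38.5/(154/3) = 0.75.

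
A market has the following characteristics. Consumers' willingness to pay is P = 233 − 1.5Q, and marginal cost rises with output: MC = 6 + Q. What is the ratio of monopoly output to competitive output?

Q_m/Q_c = 0.625

Monopoly sets MR = MC: 233 − 3Q = 6 + Q ⇒ Q = 56.75, P = 233 − 1.5·56.75 = 147.875.
Under competition P = MC: 233 − 1.5Q = 6 + Q ⇒ Q = 90.8, P = 96.8.
Ratio Q_m/Q_c = 56.75/90.8 = 0.625.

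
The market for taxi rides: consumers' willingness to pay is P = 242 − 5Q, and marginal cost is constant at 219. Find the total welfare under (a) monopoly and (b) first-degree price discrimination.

Monopoly: TS = 39.675; Perfect PD: TS = 52.9

Monopoly sets MR = MC: 242 − 10Q = 219 ⇒ Q = 2.3, P = 242 − 5·2.3 = 230.5.
CS = ½·(242 − 230.5)·2.3 = 13.225; PS = (230.5 − 219)·2.3 = 26.45; TS = 39.675.
A perfectly discriminating monopolist sells every unit with P(Q) ≥ MC(Q), so output equals the competitive quantity Q = 4.6. Each buyer pays their reservation price, so CS = 0 and the firm captures all surplus.
TS = 52.9 (equal to competitive TS).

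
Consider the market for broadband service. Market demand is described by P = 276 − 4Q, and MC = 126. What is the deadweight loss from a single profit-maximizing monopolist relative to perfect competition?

Under competition P = MC = 126, so Q = (276 − 126)/4 = 37.5.
The monopolist equates marginal revenue to marginal cost: 276 − 8Q = 126, so Q = 18.75. From demand, P = 201.
DWL is the triangle between Q = 18.75 and Q = 37.5: ½·(37.5 − 18.75)·(201 − 126) = 703.125.

DWL = 703.125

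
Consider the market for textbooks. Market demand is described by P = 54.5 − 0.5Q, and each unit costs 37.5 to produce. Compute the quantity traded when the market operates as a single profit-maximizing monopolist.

The monopolist equates marginal revenue to marginal cost: 54.5 − Q = 37.5, so Q = 17. From demand, P = 46.

Q = 17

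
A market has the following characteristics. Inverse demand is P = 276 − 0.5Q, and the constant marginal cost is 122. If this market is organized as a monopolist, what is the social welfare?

TS = 17787

A monopolist chooses Q where MR = MC. MR = 276 − Q; setting this equal to 122 gives Q = 154 and P = 199.
CS = ½·(276 − 199)·154 = 5929; PS = (199 − 122)·154 = 11858; TS = 17787.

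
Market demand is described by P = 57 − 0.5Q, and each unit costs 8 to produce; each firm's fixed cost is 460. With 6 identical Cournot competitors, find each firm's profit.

Cournot with 6 identical firms: the symmetric best-response condition is 57 − 3.5q = 8. Each firm produces q = 14, total output Q = 84, price P = 15.
Each firm's profit = (15 − 8)·14 − 460 = −362.

π_i = −362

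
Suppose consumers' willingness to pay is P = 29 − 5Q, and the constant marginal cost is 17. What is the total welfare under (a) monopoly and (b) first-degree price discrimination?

Monopoly: TS = 10.8; Perfect PD: TS = 14.4

The monopolist equates marginal revenue to marginal cost: 29 − 10Q = 17, so Q = 1.2. From demand, P = 23.
CS = ½·(29 − 23)·1.2 = 3.6; PS = (23 − 17)·1.2 = 7.2; TS = 10.8.
With perfect price discrimination, output is the efficient level Q = 2.4 (where demand meets MC), but every buyer pays their willingness to pay: CS = 0 and PS = total surplus.
TS = 14.4 (equal to competitive TS).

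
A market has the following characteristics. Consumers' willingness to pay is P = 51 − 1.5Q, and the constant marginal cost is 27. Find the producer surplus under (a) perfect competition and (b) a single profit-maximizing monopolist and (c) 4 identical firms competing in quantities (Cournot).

Perfect competition: P = MC = 27, so 51 − 1.5Q = 27 and Q = 16.
PS = (27 − 27)·16 = 0.
A monopolist chooses Q where MR = MC. MR = 51 − 3Q; setting this equal to 27 gives Q = 8 and P = 39.
PS = (39 − 27)·8 = 96.
In a 4-firm Cournot equilibrium, symmetry and the first-order condition give q = (51 − 27)/(7.5) = 3.2. So Q = 12.8 and P = 31.8.
PS = (31.8 − 27)·12.8 = 61.44.

Competition: PS = 0; Monopoly: PS = 96; Cournot: PS = 61.44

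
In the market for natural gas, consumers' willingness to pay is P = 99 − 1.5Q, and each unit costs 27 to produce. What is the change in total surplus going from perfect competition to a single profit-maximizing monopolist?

Competitive firms price at marginal cost: P = 27, giving Q = 48.
CS = ½·(99 − 27)·48 = 1728; PS = (27 − 27)·48 = 0; TS = 1728.
The monopolist equates marginal revenue to marginal cost: 99 − 3Q = 27, so Q = 24. From demand, P = 63.
CS = ½·(99 − 63)·24 = 432; PS = (63 − 27)·24 = 864; TS = 1296.
Change in total surplus: 1296 − 1728 = −432.

TS falls by 432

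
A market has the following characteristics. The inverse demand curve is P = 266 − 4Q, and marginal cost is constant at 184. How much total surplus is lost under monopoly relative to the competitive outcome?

DWL = 210.125

Under competition P = MC = 184, so Q = (266 − 184)/4 = 20.5.
Monopoly sets MR = MC: 266 − 8Q = 184 ⇒ Q = 10.25, P = 266 − 4·10.25 = 225.
DWL is the triangle between Q = 10.25 and Q = 20.5: ½·(20.5 − 10.25)·(225 − 184) = 210.125.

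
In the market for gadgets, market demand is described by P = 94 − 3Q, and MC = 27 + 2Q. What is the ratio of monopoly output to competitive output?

Q_m/Q_c = 0.625

A monopolist chooses Q where MR = MC. MR = 94 − 6Q; setting this equal to 27 + 2Q gives Q = 8.375 and P = 68.875.
Under competition P = MC: 94 − 3Q = 27 + 2Q ⇒ Q = 13.4, P = 53.8.
Ratio Q_m/Q_c = 8.375/13.4 = 0.625.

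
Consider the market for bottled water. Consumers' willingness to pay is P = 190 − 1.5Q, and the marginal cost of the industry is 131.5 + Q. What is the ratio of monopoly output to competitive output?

A monopolist chooses Q where MR = MC. MR = 190 − 3Q; setting this equal to 131.5 + Q gives Q = 14.625 and P = 2689/16.
Under competition P = MC: 190 − 1.5Q = 131.5 + Q ⇒ Q = 23.4, P = 154.9.
Ratio Q_m/Q_c = 14.625/23.4 = 0.625.

Q_m/Q_c = 0.625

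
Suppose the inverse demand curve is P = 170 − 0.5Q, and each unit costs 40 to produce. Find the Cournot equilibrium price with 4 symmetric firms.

P = 66

In a 4-firm Cournot equilibrium, symmetry and the first-order condition give q = (170 − 40)/(2.5) = 52. So Q = 208 and P = 66.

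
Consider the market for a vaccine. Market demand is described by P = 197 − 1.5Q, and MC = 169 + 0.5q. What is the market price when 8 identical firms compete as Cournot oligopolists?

In a 8-firm Cournot equilibrium, symmetry and the first-order condition give q = (197 − 169)/(14) = 2. So Q = 16 and P = 173.

P = 173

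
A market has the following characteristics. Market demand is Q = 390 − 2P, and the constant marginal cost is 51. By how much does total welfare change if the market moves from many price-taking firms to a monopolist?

Inverting demand: P = 195 − 0.5Q.
Perfect competition: P = MC = 51, so 195 − 0.5Q = 51 and Q = 288.
CS = ½·(195 − 51)·288 = 20736; PS = (51 − 51)·288 = 0; TS = 20736.
A monopolist chooses Q where MR = MC. MR = 195 − Q; setting this equal to 51 gives Q = 144 and P = 123.
CS = ½·(195 − 123)·144 = 5184; PS = (123 − 51)·144 = 10368; TS = 15552.
Change in total welfare: 15552 − 20736 = −5184.

TS falls by 5184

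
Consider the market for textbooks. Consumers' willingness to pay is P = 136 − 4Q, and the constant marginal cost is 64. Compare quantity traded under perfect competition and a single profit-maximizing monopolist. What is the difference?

Q falls by 9

Perfect competition: P = MC = 64, so 136 − 4Q = 64 and Q = 18.
Monopoly sets MR = MC: 136 − 8Q = 64 ⇒ Q = 9, P = 136 − 4·9 = 100.
Change in quantity traded: 9 − 18 = −9.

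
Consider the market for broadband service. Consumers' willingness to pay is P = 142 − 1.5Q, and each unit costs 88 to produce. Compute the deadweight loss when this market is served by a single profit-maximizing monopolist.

Under competition P = MC = 88, so Q = (142 − 88)/1.5 = 36.
The monopolist equates marginal revenue to marginal cost: 142 − 3Q = 88, so Q = 18. From demand, P = 115.
DWL is the triangle between Q = 18 and Q = 36: ½·(36 − 18)·(115 − 88) = 243.

DWL = 243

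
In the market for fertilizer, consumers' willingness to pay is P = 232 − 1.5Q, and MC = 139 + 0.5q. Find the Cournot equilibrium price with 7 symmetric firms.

With 7 symmetric Cournot firms, each firm's FOC gives 232 − 12q = 139 + 0.5q, so q = 7.44, Q = 7·7.44 = 52.08, and P = 153.88.

P = 153.88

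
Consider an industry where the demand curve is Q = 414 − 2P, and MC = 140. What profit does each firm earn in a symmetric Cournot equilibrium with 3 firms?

π_i = 561.125

Inverting demand: P = 207 − 0.5Q.
With 3 symmetric Cournot firms, each firm's FOC gives 207 − 2q = 140, so q = 33.5, Q = 3·33.5 = 100.5, and P = 156.75.
Each firm's profit = (156.75 − 140)·33.5 = 561.125.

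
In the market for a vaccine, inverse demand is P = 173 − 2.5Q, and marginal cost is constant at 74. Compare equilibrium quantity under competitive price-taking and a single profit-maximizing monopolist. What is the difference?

Competitive firms price at marginal cost: P = 74, giving Q = 39.6.
Monopoly sets MR = MC: 173 − 5Q = 74 ⇒ Q = 19.8, P = 173 − 2.5·19.8 = 123.5.
Change in equilibrium quantity: 19.8 − 39.6 = −19.8.

Q falls by 19.8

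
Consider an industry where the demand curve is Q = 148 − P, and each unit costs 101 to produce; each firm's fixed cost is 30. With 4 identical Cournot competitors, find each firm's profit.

Inverting demand: P = 148 − Q.
Cournot with 4 identical firms: the symmetric best-response condition is 148 − 5q = 101. Each firm produces q = 9.4, total output Q = 37.6, price P = 110.4.
Each firm's profit = (110.4 − 101)·9.4 − 30 = 58.36.

π_i = 58.36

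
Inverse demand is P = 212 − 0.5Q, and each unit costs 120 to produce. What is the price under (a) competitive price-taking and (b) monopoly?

Competition: P = 120; Monopoly: P = 166

Under competition P = MC = 120, so Q = (212 − 120)/0.5 = 184.
The monopolist equates marginal revenue to marginal cost: 212 − Q = 120, so Q = 92. From demand, P = 166.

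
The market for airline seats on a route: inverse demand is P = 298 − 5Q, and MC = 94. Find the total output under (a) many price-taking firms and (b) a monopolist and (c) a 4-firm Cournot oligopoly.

Under competition P = MC = 94, so Q = (298 − 94)/5 = 40.8.
The monopolist equates marginal revenue to marginal cost: 298 − 10Q = 94, so Q = 20.4. From demand, P = 196.
Cournot with 4 identical firms: the symmetric best-response condition is 298 − 25q = 94. Each firm produces q = 8.16, total output Q = 32.64, price P = 134.8.

Competition: Q = 40.8; Monopoly: Q = 20.4; Cournot: Q = 32.64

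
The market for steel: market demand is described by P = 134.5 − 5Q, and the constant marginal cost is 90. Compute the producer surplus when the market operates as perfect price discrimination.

A perfectly discriminating monopolist sells every unit with P(Q) ≥ MC(Q), so output equals the competitive quantity Q = 8.9. Each buyer pays their reservation price, so CS = 0 and the firm captures all surplus.
PS = ½·(134.5 − 90)·8.9 = 198.025.

PS = 198.025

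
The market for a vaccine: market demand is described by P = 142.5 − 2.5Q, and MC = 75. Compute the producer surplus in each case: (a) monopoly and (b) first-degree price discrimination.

A monopolist chooses Q where MR = MC. MR = 142.5 − 5Q; setting this equal to 75 gives Q = 13.5 and P = 108.75.
PS = (108.75 − 75)·13.5 = 455.625.
A perfectly discriminating monopolist sells every unit with P(Q) ≥ MC(Q), so output equals the competitive quantity Q = 27. Each buyer pays their reservation price, so CS = 0 and the firm captures all surplus.
PS = ½·(142.5 − 75)·27 = 911.25.

Monopoly: PS = 455.625; Perfect PD: PS = 911.25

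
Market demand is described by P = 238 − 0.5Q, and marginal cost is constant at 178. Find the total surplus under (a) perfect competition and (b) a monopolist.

Competition: TS = 3600; Monopoly: TS = 2700

Competitive firms price at marginal cost: P = 178, giving Q = 120.
CS = ½·(238 − 178)·120 = 3600; PS = (178 − 178)·120 = 0; TS = 3600.
Monopoly sets MR = MC: 238 − Q = 178 ⇒ Q = 60, P = 238 − 0.5·60 = 208.
CS = ½·(238 − 208)·60 = 900; PS = (208 − 178)·60 = 1800; TS = 2700.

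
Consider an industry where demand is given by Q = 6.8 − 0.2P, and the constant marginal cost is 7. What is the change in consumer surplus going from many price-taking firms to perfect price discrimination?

Consumer surplus falls by 72.9

Inverting demand: P = 34 − 5Q.
Perfect competition: P = MC = 7, so 34 − 5Q = 7 and Q = 5.4.
CS = ½·(34 − 7)·5.4 = 72.9.
A perfectly discriminating monopolist sells every unit with P(Q) ≥ MC(Q), so output equals the competitive quantity Q = 5.4. Each buyer pays their reservation price, so CS = 0 and the firm captures all surplus.
CS = 0.
Change in consumer surplus: 0 − 72.9 = −72.9.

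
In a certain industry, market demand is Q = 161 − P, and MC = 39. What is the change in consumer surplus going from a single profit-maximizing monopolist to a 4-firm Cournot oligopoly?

CS rises by 2902.38

Inverting demand: P = 161 − Q.
Monopoly sets MR = MC: 161 − 2Q = 39 ⇒ Q = 61, P = 161 − 61 = 100.
CS = ½·(161 − 100)·61 = 1860.5.
In a 4-firm Cournot equilibrium, symmetry and the first-order condition give q = (161 − 39)/(5) = 24.4. So Q = 97.6 and P = 63.4.
CS = ½·(161 − 63.4)·97.6 = 4762.88.
Change in consumer surplus: 4762.88 − 1860.5 = 2902.38.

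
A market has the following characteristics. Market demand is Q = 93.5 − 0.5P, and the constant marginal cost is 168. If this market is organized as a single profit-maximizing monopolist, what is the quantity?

Q = 4.75

Inverting demand: P = 187 − 2Q.
A monopolist chooses Q where MR = MC. MR = 187 − 4Q; setting this equal to 168 gives Q = 4.75 and P = 177.5.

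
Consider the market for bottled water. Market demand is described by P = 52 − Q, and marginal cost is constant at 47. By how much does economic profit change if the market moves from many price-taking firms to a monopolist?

Economic profit rises by 6.25

Perfect competition: P = MC = 47, so 52 − Q = 47 and Q = 5.
Profit = (47 − 47)·5 = 0.
A monopolist chooses Q where MR = MC. MR = 52 − 2Q; setting this equal to 47 gives Q = 2.5 and P = 49.5.
Profit = (49.5 − 47)·2.5 = 6.25.
Change in economic profit: 6.25 − 0 = 6.25.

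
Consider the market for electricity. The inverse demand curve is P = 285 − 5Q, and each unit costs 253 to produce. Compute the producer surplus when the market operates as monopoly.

A monopolist chooses Q where MR = MC. MR = 285 − 10Q; setting this equal to 253 gives Q = 3.2 and P = 269.
PS = (269 − 253)·3.2 = 51.2.

PS = 51.2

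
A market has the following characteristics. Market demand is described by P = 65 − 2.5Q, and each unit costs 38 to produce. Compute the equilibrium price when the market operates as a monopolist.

P = 51.5

A monopolist chooses Q where MR = MC. MR = 65 − 5Q; setting this equal to 38 gives Q = 5.4 and P = 51.5.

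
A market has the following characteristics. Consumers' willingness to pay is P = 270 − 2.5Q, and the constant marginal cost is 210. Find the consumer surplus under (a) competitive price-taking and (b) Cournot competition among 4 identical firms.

Competition: CS = 720; Cournot: CS = 460.8

Competitive firms price at marginal cost: P = 210, giving Q = 24.
CS = ½·(270 − 210)·24 = 720.
Cournot with 4 identical firms: the symmetric best-response condition is 270 − 12.5q = 210. Each firm produces q = 4.8, total output Q = 19.2, price P = 222.
CS = ½·(270 − 222)·19.2 = 460.8.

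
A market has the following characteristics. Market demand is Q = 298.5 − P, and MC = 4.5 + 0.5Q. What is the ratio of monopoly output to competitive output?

Inverting demand: P = 298.5 − Q.
Monopoly sets MR = MC: 298.5 − 2Q = 4.5 + 0.5Q ⇒ Q = 117.6, P = 298.5 − 117.6 = 180.9.
Competitive equilibrium sets price equal to marginal cost: 298.5 − Q = 4.5 + 0.5Q, so Q = 196 and P = 102.5.
Ratio Q_m/Q_c = 117.6/196 = 0.6.

Q_m/Q_c = 0.6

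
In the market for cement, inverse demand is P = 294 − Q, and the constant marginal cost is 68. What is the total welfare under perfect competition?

Under competition P = MC = 68, so Q = (294 − 68)/1 = 226.
CS = ½·(294 − 68)·226 = 25538; PS = (68 − 68)·226 = 0; TS = 25538.

TS = 25538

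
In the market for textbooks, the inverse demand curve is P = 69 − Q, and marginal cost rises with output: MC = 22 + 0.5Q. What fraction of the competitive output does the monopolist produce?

Monopoly sets MR = MC: 69 − 2Q = 22 + 0.5Q ⇒ Q = 18.8, P = 69 − 18.8 = 50.2.
Competitive equilibrium sets price equal to marginal cost: 69 − Q = 22 + 0.5Q, so Q = 94/3 and P = 113/3.
Ratio Q_m/Q_c = 18.8/(94/3) = 0.6.

Q_m/Q_c = 0.6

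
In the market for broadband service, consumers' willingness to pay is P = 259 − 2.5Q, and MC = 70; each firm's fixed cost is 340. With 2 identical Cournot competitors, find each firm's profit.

π_i = 1247.6

With 2 symmetric Cournot firms, each firm's FOC gives 259 − 7.5q = 70, so q = 25.2, Q = 2·25.2 = 50.4, and P = 133.
Each firm's profit = (133 − 70)·25.2 − 340 = 1247.6.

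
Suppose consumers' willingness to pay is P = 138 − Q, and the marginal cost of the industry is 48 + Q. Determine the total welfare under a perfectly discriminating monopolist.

TS = 2025

With perfect price discrimination, output is the efficient level Q = 45 (where demand meets MC), but every buyer pays their willingness to pay: CS = 0 and PS = total surplus.
TS = 2025 (equal to competitive TS).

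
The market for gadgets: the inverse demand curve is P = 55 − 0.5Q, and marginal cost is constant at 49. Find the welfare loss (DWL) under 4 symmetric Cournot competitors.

Under competition P = MC = 49, so Q = (55 − 49)/0.5 = 12.
Cournot with 4 identical firms: the symmetric best-response condition is 55 − 2.5q = 49. Each firm produces q = 2.4, total output Q = 9.6, price P = 50.2.
DWL is the triangle between Q = 9.6 and Q = 12: ½·(12 − 9.6)·(50.2 − 49) = 1.44.

DWL = 1.44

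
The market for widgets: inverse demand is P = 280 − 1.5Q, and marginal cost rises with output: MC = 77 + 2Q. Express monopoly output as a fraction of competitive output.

The monopolist equates marginal revenue to marginal cost: 280 − 3Q = 77 + 2Q, so Q = 40.6. From demand, P = 219.1.
Under competition P = MC: 280 − 1.5Q = 77 + 2Q ⇒ Q = 58, P = 193.
Ratio Q_m/Q_c = 40.6/58 = 0.7.

Q_m/Q_c = 0.7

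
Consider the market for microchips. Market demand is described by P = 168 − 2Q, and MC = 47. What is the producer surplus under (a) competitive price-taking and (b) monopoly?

Competition: PS = 0; Monopoly: PS = 1830.125

Perfect competition: P = MC = 47, so 168 − 2Q = 47 and Q = 60.5.
PS = (47 − 47)·60.5 = 0.
A monopolist chooses Q where MR = MC. MR = 168 − 4Q; setting this equal to 47 gives Q = 30.25 and P = 107.5.
PS = (107.5 − 47)·30.25 = 1830.125.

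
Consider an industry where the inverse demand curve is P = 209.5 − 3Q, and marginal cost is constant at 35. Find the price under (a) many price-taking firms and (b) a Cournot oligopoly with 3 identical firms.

Competition: P = 35; Cournot: P = 78.625

Under competition P = MC = 35, so Q = (209.5 − 35)/3 = 349/6.
In a 3-firm Cournot equilibrium, symmetry and the first-order condition give q = (209.5 − 35)/(12) = 349/24. So Q = 43.625 and P = 78.625.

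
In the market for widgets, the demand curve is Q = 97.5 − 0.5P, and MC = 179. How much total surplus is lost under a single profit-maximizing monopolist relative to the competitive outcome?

Inverting demand: P = 195 − 2Q.
Perfect competition: P = MC = 179, so 195 − 2Q = 179 and Q = 8.
Monopoly sets MR = MC: 195 − 4Q = 179 ⇒ Q = 4, P = 195 − 2·4 = 187.
DWL is the triangle between Q = 4 and Q = 8: ½·(8 − 4)·(187 − 179) = 16.

DWL = 16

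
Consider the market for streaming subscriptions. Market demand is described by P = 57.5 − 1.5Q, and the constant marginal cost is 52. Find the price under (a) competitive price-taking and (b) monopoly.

Competition: P = 52; Monopoly: P = 54.75

Perfect competition: P = MC = 52, so 57.5 − 1.5Q = 52 and Q = 11/3.
The monopolist equates marginal revenue to marginal cost: 57.5 − 3Q = 52, so Q = 11/6. From demand, P = 54.75.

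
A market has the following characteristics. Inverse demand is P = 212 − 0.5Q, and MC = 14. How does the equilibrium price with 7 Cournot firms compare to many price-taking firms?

Cournot with 7 identical firms: the symmetric best-response condition is 212 − 4q = 14. Each firm produces q = 49.5, total output Q = 346.5, price P = 38.75.
Competitive firms price at marginal cost: P = 14, giving Q = 396.

Cournot: P = 38.75; Competition: P = 14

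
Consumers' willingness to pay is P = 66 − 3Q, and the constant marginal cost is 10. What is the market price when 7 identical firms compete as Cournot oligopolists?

In a 7-firm Cournot equilibrium, symmetry and the first-order condition give q = (66 − 10)/(24) = 7/3. So Q = 49/3 and P = 17.

P = 17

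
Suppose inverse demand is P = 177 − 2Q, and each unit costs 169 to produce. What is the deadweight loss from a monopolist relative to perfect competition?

DWL = 4

Perfect competition: P = MC = 169, so 177 − 2Q = 169 and Q = 4.
A monopolist chooses Q where MR = MC. MR = 177 − 4Q; setting this equal to 169 gives Q = 2 and P = 173.
DWL is the triangle between Q = 2 and Q = 4: ½·(4 − 2)·(173 − 169) = 4.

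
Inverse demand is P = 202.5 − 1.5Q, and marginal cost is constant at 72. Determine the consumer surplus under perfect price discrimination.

Under first-degree price discrimination the firm charges each unit its demand price and produces up to where P = MC, i.e. Q = 87. Consumer surplus is zero; producer surplus equals total surplus.
CS = 0.

CS = 0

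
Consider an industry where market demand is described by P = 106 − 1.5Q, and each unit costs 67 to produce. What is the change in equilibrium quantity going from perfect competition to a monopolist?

Competitive firms price at marginal cost: P = 67, giving Q = 26.
A monopolist chooses Q where MR = MC. MR = 106 − 3Q; setting this equal to 67 gives Q = 13 and P = 86.5.
Change in equilibrium quantity: 13 − 26 = −13.

Equilibrium quantity falls by 13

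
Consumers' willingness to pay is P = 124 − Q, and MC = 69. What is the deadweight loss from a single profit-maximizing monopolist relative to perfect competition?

Competitive firms price at marginal cost: P = 69, giving Q = 55.
Monopoly sets MR = MC: 124 − 2Q = 69 ⇒ Q = 27.5, P = 124 − 27.5 = 96.5.
DWL is the triangle between Q = 27.5 and Q = 55: ½·(55 − 27.5)·(96.5 − 69) = 378.125.

DWL = 378.125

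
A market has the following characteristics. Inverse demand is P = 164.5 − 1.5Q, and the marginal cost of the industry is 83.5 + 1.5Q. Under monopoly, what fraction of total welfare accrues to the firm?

PS/TS = 0.75

Monopoly sets MR = MC: 164.5 − 3Q = 83.5 + 1.5Q ⇒ Q = 18, P = 164.5 − 1.5·18 = 137.5.
CS = ½·(164.5 − 137.5)·18 = 243.
PS = P·Q − VC(Q) = 137.5·18 − (83.5·18 + ½·1.5·18²) = 729.
Share captured = PS/TS = 729/972 = 0.75.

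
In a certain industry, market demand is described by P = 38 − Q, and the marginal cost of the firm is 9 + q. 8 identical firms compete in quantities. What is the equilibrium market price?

With 8 symmetric Cournot firms, each firm's FOC gives 38 − 9q = 9 + q, so q = 2.9, Q = 8·2.9 = 23.2, and P = 14.8.

P = 14.8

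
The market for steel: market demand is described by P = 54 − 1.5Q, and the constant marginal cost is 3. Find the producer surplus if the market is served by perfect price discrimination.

With perfect price discrimination, output is the efficient level Q = 34 (where demand meets MC), but every buyer pays their willingness to pay: CS = 0 and PS = total surplus.
PS = ½·(54 − 3)·34 = 867.

PS = 867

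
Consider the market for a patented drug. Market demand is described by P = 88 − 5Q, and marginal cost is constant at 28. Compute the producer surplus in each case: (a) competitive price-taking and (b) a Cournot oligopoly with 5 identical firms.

Competition: PS = 0; Cournot: PS = 100

Under competition P = MC = 28, so Q = (88 − 28)/5 = 12.
PS = (28 − 28)·12 = 0.
In a 5-firm Cournot equilibrium, symmetry and the first-order condition give q = (88 − 28)/(30) = 2. So Q = 10 and P = 38.
PS = (38 − 28)·10 = 100.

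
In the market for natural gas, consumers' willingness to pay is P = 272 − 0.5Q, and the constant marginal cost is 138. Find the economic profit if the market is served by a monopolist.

A monopolist chooses Q where MR = MC. MR = 272 − Q; setting this equal to 138 gives Q = 134 and P = 205.
Profit = (205 − 138)·134 = 8978.

Profit = 8978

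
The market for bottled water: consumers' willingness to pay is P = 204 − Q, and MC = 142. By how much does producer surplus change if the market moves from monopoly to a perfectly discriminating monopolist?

The monopolist equates marginal revenue to marginal cost: 204 − 2Q = 142, so Q = 31. From demand, P = 173.
PS = (173 − 142)·31 = 961.
A perfectly discriminating monopolist sells every unit with P(Q) ≥ MC(Q), so output equals the competitive quantity Q = 62. Each buyer pays their reservation price, so CS = 0 and the firm captures all surplus.
PS = ½·(204 − 142)·62 = 1922.
Change in producer surplus: 1922 − 961 = 961.

Producer surplus rises by 961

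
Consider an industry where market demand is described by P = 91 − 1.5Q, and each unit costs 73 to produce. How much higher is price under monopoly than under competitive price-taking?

P rises by 9

Under competition P = MC = 73, so Q = (91 − 73)/1.5 = 12.
The monopolist equates marginal revenue to marginal cost: 91 − 3Q = 73, so Q = 6. From demand, P = 82.
Change in price: 82 − 73 = 9.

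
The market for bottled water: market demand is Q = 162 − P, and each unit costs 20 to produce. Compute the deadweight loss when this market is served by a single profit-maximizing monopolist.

Inverting demand: P = 162 − Q.
Competitive firms price at marginal cost: P = 20, giving Q = 142.
Monopoly sets MR = MC: 162 − 2Q = 20 ⇒ Q = 71, P = 162 − 71 = 91.
DWL is the triangle between Q = 71 and Q = 142: ½·(142 − 71)·(91 − 20) = 2520.5.

DWL = 2520.5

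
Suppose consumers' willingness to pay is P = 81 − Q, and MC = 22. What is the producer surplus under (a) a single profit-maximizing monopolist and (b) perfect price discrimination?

The monopolist equates marginal revenue to marginal cost: 81 − 2Q = 22, so Q = 29.5. From demand, P = 51.5.
PS = (51.5 − 22)·29.5 = 870.25.
A perfectly discriminating monopolist sells every unit with P(Q) ≥ MC(Q), so output equals the competitive quantity Q = 59. Each buyer pays their reservation price, so CS = 0 and the firm captures all surplus.
PS = ½·(81 − 22)·59 = 1740.5.

Monopoly: PS = 870.25; Perfect PD: PS = 1740.5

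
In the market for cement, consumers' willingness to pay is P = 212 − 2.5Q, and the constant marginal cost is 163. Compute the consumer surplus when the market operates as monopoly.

The monopolist equates marginal revenue to marginal cost: 212 − 5Q = 163, so Q = 9.8. From demand, P = 187.5.
CS = ½·(212 − 187.5)·9.8 = 120.05.

CS = 120.05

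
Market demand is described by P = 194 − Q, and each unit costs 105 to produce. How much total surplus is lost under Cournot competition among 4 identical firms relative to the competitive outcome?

Competitive firms price at marginal cost: P = 105, giving Q = 89.
Cournot with 4 identical firms: the symmetric best-response condition is 194 − 5q = 105. Each firm produces q = 17.8, total output Q = 71.2, price P = 122.8.
DWL is the triangle between Q = 71.2 and Q = 89: ½·(89 − 71.2)·(122.8 − 105) = 158.42.

DWL = 158.42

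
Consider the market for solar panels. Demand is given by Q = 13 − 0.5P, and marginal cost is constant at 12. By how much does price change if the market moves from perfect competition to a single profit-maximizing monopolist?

Inverting demand: P = 26 − 2Q.
Perfect competition: P = MC = 12, so 26 − 2Q = 12 and Q = 7.
Monopoly sets MR = MC: 26 − 4Q = 12 ⇒ Q = 3.5, P = 26 − 2·3.5 = 19.
Change in price: 19 − 12 = 7.

Price rises by 7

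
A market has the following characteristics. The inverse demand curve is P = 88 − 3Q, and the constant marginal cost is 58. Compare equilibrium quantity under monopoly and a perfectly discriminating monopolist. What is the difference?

Equilibrium quantity rises by 5

Monopoly sets MR = MC: 88 − 6Q = 58 ⇒ Q = 5, P = 88 − 3·5 = 73.
Under first-degree price discrimination the firm charges each unit its demand price and produces up to where P = MC, i.e. Q = 10. Consumer surplus is zero; producer surplus equals total surplus.
Change in equilibrium quantity: 10 − 5 = 5.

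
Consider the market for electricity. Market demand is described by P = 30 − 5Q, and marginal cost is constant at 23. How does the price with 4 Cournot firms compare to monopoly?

Cournot: P = 24.4; Monopoly: P = 26.5

In a 4-firm Cournot equilibrium, symmetry and the first-order condition give q = (30 − 23)/(25) = 0.28. So Q = 1.12 and P = 24.4.
The monopolist equates marginal revenue to marginal cost: 30 − 10Q = 23, so Q = 0.7. From demand, P = 26.5.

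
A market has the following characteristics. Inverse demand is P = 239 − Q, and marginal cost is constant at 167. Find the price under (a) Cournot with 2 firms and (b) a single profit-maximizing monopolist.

With 2 symmetric Cournot firms, each firm's FOC gives 239 − 3q = 167, so q = 24, Q = 2·24 = 48, and P = 191.
Monopoly sets MR = MC: 239 − 2Q = 167 ⇒ Q = 36, P = 239 − 36 = 203.

Cournot: P = 191; Monopoly: P = 203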